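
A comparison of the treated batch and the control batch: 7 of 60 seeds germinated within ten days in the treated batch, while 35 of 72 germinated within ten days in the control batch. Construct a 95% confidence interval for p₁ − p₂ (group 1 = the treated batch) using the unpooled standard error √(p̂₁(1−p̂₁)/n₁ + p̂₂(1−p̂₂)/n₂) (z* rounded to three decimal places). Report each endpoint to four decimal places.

(-0.5106, -0.2283)

p̂₁ = 7/60 = 0.11667, p̂₂ = 35/72 = 0.48611; p̂₁ − p̂₂ = -0.36944.
Unpooled SE = √(p̂₁(1−p̂₁)/n₁ + p̂₂(1−p̂₂)/n₂) = √(0.001717593 + 0.003469543) = 0.072022.
For 95% confidence, z* = 1.960. Margin of error = 0.14116.
Interval: -0.36944 ± 0.14116 → (-0.5106, -0.2283).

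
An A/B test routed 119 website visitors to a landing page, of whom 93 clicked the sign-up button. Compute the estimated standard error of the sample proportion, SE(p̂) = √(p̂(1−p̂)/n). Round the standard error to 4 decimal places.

Sample proportion p̂ = 93/119 = 0.78151.
p̂(1−p̂) = 0.170752.
SE = √(0.170752/119) = 0.0379.

SE = 0.0379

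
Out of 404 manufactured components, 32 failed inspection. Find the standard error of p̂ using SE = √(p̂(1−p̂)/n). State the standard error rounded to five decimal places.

SE = 0.01344

With x = 32 successes in n = 404, p̂ = 0.07921.
p̂(1−p̂) = 0.072936.
SE = √(0.072936/404) = 0.01344.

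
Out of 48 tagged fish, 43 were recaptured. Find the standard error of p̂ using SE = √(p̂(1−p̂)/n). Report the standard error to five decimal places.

p̂ = 43/48 = 0.89583.
p̂(1−p̂) = 0.89583·0.10417 = 0.093319.
SE = √(0.093319/48) = √0.001944146 = 0.04409.

SE = 0.04409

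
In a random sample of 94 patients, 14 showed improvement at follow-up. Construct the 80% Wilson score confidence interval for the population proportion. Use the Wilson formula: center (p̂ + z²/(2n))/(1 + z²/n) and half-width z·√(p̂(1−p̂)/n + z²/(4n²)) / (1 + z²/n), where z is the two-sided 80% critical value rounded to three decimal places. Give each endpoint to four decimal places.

(0.1079, 0.2020)

Here p̂ = 14/94 = 0.14894 and z = 1.282 (z² = 1.643524).
1 + z²/n = 1.017484.
Center = (0.14894 + 0.008742)/1.017484 = 0.15497.
Radicand: p̂(1−p̂)/n + z²/(4n²) = 0.001348449 + 0.000046501 = 0.001394950.
Half-width = 1.282·√0.001394950/1.017484 = 0.04706.
Interval: 0.15497 ± 0.04706 → (0.1079, 0.2020).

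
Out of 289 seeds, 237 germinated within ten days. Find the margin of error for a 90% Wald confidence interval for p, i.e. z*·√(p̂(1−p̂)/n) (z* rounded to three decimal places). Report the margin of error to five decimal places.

ME = 0.03717

With x = 237 successes in n = 289, p̂ = 0.82007.
SE(p̂) = √(0.82007·0.17993/289) = 0.022596.
For 90% confidence, z* = 1.645.
ME = 1.645·0.022596 = 0.03717.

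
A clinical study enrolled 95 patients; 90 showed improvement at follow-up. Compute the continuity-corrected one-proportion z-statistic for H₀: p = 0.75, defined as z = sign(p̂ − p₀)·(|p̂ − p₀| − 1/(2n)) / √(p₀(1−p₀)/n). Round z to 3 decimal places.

z = 4.324

The sample proportion is 90/95 = 0.94737. p̂ − p₀ = 0.197368.
1/(2n) = 0.005263.
Corrected numerator: |0.197368| − 0.005263 = 0.192105.
SE₀ = √(0.75·0.25/95) = 0.044426.
z = (+)0.192105/0.044426 = 4.324.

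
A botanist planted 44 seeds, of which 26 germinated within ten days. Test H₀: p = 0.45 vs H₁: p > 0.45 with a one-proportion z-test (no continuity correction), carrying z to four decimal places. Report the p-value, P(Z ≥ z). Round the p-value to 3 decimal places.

With x = 26 successes in n = 44, p̂ = 0.59091.
Under H₀, SE = √(p₀(1−p₀)/n) = √(0.45·0.55/44) = √0.005625000 = 0.075000.
z = (p̂ − p₀)/SE = (26/44 − 0.45)/0.075000 ≈ 1.8788.
p-value = P(Z ≥ z) with z = 1.8788 → 0.030.

p-value = 0.030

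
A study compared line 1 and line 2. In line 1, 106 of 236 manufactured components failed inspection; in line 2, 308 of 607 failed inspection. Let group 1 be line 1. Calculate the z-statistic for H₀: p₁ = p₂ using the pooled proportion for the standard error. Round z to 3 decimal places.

Sample proportions: p̂₁ = 106/236 = 0.44915 and p̂₂ = 308/607 = 0.50741.
Pooled p̂ = (106+308)/(236+607) = 414/843 = 0.49110.
Pooled SE = √[0.2499208·0.00588473] ≈ 0.038350.
z = -0.05826/0.038350 = -1.519.

z = -1.519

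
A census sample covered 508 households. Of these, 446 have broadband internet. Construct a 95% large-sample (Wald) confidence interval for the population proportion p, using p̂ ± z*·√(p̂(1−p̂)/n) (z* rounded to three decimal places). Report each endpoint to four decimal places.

p̂ = 446/508 = 0.87795.
Standard error of p̂: √(0.107152/508) = √0.000210929 = 0.014523.
z* = 1.960 at the 95% level.
Margin = 1.960·0.014523 = 0.02847.
CI: 0.87795 ± 0.02847 = (0.8495, 0.9064).

(0.8495, 0.9064)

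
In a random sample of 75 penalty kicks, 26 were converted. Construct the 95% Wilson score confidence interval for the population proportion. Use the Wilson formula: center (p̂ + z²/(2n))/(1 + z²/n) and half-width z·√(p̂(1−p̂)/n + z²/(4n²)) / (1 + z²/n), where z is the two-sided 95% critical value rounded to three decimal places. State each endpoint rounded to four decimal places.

p̂ = 26/75 = 0.34667; z = 1.960, so z² = 3.841600.
1 + z²/n = 1.051221.
Center = (0.34667 + 0.025611)/1.051221 = 0.35414.
Radicand: p̂(1−p̂)/n + z²/(4n²) = 0.003019852 + 0.000170738 = 0.003190590.
Half-width = z·√(radicand)/denom = 1.960·0.056485/1.051221 = 0.10532.
CI: 0.35414 ± 0.10532 = (0.2488, 0.4595).

(0.2488, 0.4595)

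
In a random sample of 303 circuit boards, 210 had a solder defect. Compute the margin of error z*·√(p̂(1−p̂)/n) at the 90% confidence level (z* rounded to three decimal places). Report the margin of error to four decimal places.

The sample proportion is 210/303 = 0.69307.
SE(p̂) = √(0.69307·0.30693/303) = 0.026496.
For 90% confidence, z* = 1.645.
ME = 1.645·0.026496 = 0.0436.

ME = 0.0436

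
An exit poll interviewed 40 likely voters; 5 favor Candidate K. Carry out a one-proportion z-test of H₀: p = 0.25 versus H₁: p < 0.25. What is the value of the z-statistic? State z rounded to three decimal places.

With x = 5 successes in n = 40, p̂ = 0.12500.
Under H₀, SE = √(p₀(1−p₀)/n) = √(0.25·0.75/40) = √0.004687500 = 0.068465.
z = (p̂ − p₀)/SE = (0.12500 − 0.25)/0.068465 = -1.826.

z = -1.826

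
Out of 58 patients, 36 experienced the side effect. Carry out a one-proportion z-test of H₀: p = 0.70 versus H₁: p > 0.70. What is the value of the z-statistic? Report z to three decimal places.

The sample proportion is 36/58 = 0.62069.
SE₀ = √(0.70·0.30/58) = 0.060172.
z = (p̂ − p₀)/SE = (0.62069 − 0.70)/0.060172 = -1.318.

z = -1.318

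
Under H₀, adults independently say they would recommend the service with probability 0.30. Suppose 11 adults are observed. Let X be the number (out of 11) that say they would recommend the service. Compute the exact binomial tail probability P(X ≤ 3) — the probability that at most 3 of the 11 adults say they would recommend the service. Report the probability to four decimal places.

X is binomial with n = 11 and p = 0.30.
P(X ≤ 3) = C(11,0)·0.30^0·0.70^11 + C(11,1)·0.30^1·0.70^10 + C(11,2)·0.30^2·0.70^9 + C(11,3)·0.30^3·0.70^8.
= 0.019773 + 0.093217 + 0.199750 + 0.256822 = 0.5696.

P = 0.5696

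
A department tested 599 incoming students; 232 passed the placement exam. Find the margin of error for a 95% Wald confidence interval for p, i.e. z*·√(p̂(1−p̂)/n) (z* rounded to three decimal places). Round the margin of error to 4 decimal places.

Sample proportion p̂ = 232/599 = 0.38731.
SE(p̂) = √(0.38731·0.61269/599) = 0.019904.
The 95% critical value is z* = 1.960.
ME = 1.960·0.019904 = 0.0390.

ME = 0.0390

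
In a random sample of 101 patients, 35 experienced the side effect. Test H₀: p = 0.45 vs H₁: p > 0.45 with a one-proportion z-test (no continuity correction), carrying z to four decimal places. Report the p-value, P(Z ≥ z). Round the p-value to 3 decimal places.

p-value = 0.982

The sample proportion is 35/101 = 0.34653.
Under H₀, SE = √(p₀(1−p₀)/n) = √(0.45·0.55/101) = √0.002450495 = 0.049502.
z = (p̂ − p₀)/SE = (35/101 − 0.45)/0.049502 ≈ -2.0901.
From the standard normal, P(Z ≥ z) = 0.982.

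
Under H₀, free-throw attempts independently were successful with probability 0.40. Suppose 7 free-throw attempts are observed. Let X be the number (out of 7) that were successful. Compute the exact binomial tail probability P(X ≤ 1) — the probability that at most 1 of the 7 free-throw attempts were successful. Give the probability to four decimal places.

P = 0.1586

X is binomial with n = 7 and p = 0.40.
P(X ≤ 1) = C(7,0)·0.40^0·0.60^7 + C(7,1)·0.40^1·0.60^6.
= 0.027994 + 0.130637 = 0.1586.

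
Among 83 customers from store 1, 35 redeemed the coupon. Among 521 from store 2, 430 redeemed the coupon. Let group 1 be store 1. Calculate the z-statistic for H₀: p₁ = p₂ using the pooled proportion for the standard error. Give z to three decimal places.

Sample proportions: p̂₁ = 35/83 = 0.42169 and p̂₂ = 430/521 = 0.82534.
Pooled p̂ = (35+430)/(83+521) = 465/604 = 0.76987.
Pooled SE = √[0.1771715·0.01396758] ≈ 0.049746.
z = (p̂₁ − p̂₂)/SE = (0.42169 − 0.82534)/0.049746 = -0.40365/0.049746 = -8.114.

z = -8.114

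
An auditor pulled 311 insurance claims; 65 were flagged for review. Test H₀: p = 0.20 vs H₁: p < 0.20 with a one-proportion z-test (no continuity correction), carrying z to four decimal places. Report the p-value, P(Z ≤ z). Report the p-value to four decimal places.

p̂ = 65/311 = 0.20900.
SE₀ = √(0.20·0.80/311) = 0.022682.
z = (p̂ − p₀)/SE = (65/311 − 0.20)/0.022682 ≈ 0.3969.
p-value = P(Z ≤ z) with z = 0.3969 → 0.6543.

p-value = 0.6543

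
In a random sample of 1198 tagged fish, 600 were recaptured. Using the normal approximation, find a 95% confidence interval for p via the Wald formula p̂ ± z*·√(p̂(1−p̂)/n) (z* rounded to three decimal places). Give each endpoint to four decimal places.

(0.4725, 0.5291)

The sample proportion is 600/1198 = 0.50083.
SE = √(p̂(1−p̂)/n) = √(0.249999/1198) = 0.014446.
For 95% confidence, z* = 1.960.
Margin of error: 1.960 × 0.014446 = 0.02831.
CI: 0.50083 ± 0.02831 = (0.4725, 0.5291).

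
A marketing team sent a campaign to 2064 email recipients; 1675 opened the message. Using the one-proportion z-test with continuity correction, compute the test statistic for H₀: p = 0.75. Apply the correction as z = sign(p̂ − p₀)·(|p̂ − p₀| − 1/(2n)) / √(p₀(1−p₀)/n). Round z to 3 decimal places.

The sample proportion is 1675/2064 = 0.81153. p̂ − p₀ = 0.061531.
Continuity correction 1/(2n) = 1/4128 = 0.000242.
Corrected numerator: |0.061531| − 0.000242 = 0.061289.
Null standard error: √(0.75·0.25/2064) = √0.000090843 = 0.009531.
z = +0.061289/0.009531 = 6.430.

z = 6.430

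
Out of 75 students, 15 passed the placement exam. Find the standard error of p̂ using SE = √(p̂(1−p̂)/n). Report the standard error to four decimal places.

With x = 15 successes in n = 75, p̂ = 0.20000.
p̂(1−p̂) = 0.160000.
SE = √(0.160000/75) = √0.002133333 = 0.0462.

SE = 0.0462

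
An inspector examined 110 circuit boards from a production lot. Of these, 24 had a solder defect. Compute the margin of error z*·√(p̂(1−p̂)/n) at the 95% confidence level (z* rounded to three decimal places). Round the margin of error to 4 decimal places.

ME = 0.0772

Sample proportion p̂ = 24/110 = 0.21818.
SE(p̂) = √(0.21818·0.78182/110) = 0.039379.
For 95% confidence, z* = 1.960.
So ME = 0.0772.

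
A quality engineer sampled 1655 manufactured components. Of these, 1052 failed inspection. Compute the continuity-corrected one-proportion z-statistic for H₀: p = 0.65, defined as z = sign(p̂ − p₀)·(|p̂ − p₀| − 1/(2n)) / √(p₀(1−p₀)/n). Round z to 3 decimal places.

z = -1.198

Sample proportion p̂ = 1052/1655 = 0.63565. p̂ − p₀ = -0.014350.
1/(2n) = 0.000302.
Corrected numerator: |-0.014350| − 0.000302 = 0.014048.
Under H₀, SE = √(p₀(1−p₀)/n) = √(0.65·0.35/1655) = √0.000137462 = 0.011724.
z = (−)0.014048/0.011724 = -1.198.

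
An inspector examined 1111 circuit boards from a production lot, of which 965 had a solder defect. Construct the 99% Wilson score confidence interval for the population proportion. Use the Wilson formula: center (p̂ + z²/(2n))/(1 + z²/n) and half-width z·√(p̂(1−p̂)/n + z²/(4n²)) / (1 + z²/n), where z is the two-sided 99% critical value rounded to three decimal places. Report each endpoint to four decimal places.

(0.8403, 0.8925)

p̂ = 965/1111 = 0.86859; z = 2.576, so z² = 6.635776.
Denominator 1 + z²/n = 1 + 6.635776/1111 = 1.005973.
Adjusted center: (0.86859 + z²/(2n))/1.005973 = 0.86640.
Radicand: p̂(1−p̂)/n + z²/(4n²) = 0.000102740 + 0.000001344 = 0.000104084.
Half-width = z·√(radicand)/denom = 2.576·0.010202/1.005973 = 0.02612.
CI: 0.86640 ± 0.02612 = (0.8403, 0.8925).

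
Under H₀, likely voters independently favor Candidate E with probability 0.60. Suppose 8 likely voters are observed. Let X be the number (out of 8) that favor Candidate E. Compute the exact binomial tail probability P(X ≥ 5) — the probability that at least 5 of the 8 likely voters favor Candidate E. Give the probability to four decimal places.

P = 0.5941

X ~ Binomial(n=8, p=0.60).
P(X ≥ 5) = C(8,5)·0.60^5·0.40^3 + C(8,6)·0.60^6·0.40^2 + C(8,7)·0.60^7·0.40^1 + C(8,8)·0.60^8·0.40^0.
= 0.278692 + 0.209019 + 0.089580 + 0.016796 = 0.5941.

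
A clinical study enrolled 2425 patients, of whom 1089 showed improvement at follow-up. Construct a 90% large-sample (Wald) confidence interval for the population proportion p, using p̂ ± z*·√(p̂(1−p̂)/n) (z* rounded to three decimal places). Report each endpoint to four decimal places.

p̂ = 1089/2425 = 0.44907.
SE = √(p̂(1−p̂)/n) = √(0.247406/2425) = 0.010101.
The 90% critical value is z* = 1.645.
Margin = 1.645·0.010101 = 0.01662.
CI: 0.44907 ± 0.01662 = (0.4325, 0.4657).

(0.4325, 0.4657)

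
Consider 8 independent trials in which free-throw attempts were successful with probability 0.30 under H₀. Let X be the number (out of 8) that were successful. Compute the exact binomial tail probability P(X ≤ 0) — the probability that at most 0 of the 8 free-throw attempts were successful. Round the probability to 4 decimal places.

P = 0.0576

X ~ Binomial(n=8, p=0.30).
P(X ≤ 0) = C(8,0)·0.30^0·0.70^8.
= 0.057648 = 0.0576.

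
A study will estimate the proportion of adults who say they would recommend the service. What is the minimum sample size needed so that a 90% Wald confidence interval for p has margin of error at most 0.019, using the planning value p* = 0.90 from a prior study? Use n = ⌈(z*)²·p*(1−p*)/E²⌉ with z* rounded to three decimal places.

n = 675

The 90% critical value is z* = 1.645.
p*(1−p*) = 0.0900.
(z*)²·p*(1−p*)/E² = 2.706025·0.0900/0.000361 = 674.632.
⌈674.632⌉ = 675.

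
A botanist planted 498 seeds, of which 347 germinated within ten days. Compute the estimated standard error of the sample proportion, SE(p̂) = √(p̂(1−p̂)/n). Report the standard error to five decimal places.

p̂ = 347/498 = 0.69679.
p̂(1−p̂) = 0.69679·0.30321 = 0.211274.
Dividing by n and taking the root: √0.000424245 = 0.02060.

SE = 0.02060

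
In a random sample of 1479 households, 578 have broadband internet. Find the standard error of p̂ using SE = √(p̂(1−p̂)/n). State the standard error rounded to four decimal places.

SE = 0.0127

The sample proportion is 578/1479 = 0.39080.
p̂(1−p̂) = 0.39080·0.60920 = 0.238075.
SE = √(0.238075/1479) = 0.0127.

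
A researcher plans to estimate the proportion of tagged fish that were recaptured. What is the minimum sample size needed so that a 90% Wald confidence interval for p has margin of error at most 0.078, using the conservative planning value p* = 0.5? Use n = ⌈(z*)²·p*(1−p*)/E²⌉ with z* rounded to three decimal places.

z* = 1.645 at the 90% level.
p*(1−p*) = 0.50·0.50 = 0.2500.
Required n before rounding: 2.706025 × 0.2500 / 0.078² = 111.194.
⌈111.194⌉ = 112.

n = 112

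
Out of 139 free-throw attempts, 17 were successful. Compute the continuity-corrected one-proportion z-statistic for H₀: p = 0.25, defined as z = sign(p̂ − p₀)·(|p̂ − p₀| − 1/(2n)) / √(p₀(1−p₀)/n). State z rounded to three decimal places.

z = -3.379

With x = 17 successes in n = 139, p̂ = 0.12230. p̂ − p₀ = -0.127698.
Continuity correction 1/(2n) = 1/278 = 0.003597.
Corrected numerator: |-0.127698| − 0.003597 = 0.124101.
Null standard error: √(0.25·0.75/139) = √0.001348921 = 0.036728.
z = (−)0.124101/0.036728 = -3.379.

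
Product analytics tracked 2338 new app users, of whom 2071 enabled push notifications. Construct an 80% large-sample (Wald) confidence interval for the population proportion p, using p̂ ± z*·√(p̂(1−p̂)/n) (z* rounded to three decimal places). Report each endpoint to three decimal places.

With x = 2071 successes in n = 2338, p̂ = 0.88580.
SE = √(p̂(1−p̂)/n) = √(0.101158/2338) = 0.006578.
For 80% confidence, z* = 1.282.
Margin of error: 1.282 × 0.006578 = 0.00843.
Interval: 0.88580 ± 0.00843 → (0.877, 0.894).

(0.877, 0.894)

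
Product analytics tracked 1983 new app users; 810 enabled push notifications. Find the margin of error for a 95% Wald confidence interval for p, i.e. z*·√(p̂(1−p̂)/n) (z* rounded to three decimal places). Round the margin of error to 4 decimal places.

Sample proportion p̂ = 810/1983 = 0.40847.
Standard error of p̂: √(0.241623/1983) = √0.000121847 = 0.011038.
z* = 1.960 at the 95% level.
ME = 1.960·0.011038 = 0.0216.

ME = 0.0216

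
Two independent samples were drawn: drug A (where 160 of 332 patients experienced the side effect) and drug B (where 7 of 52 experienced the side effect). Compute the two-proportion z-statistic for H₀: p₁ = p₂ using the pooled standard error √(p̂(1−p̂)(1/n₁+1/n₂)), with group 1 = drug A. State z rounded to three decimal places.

Sample proportions: p̂₁ = 160/332 = 0.48193 and p̂₂ = 7/52 = 0.13462.
Pooling: p̂ = 167/384 = 0.43490.
Pooled SE = √[0.2457614·0.02224282] ≈ 0.073935.
z = (p̂₁ − p̂₂)/SE = (0.48193 − 0.13462)/0.073935 = 0.34731/0.073935 = 4.698.

z = 4.698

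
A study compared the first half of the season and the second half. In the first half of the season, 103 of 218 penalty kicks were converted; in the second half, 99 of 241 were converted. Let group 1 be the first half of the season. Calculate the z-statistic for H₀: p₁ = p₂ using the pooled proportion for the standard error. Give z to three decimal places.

z = 1.330

p̂₁ = 103/218 = 0.47248, p̂₂ = 99/241 = 0.41079.
Pooling: p̂ = 202/459 = 0.44009.
SE = √[p̂(1−p̂)(1/n₁+1/n₂)] = √[0.44009·0.55991·(1/218+1/241)] ≈ 0.046398.
z = 0.06169/0.046398 = 1.330.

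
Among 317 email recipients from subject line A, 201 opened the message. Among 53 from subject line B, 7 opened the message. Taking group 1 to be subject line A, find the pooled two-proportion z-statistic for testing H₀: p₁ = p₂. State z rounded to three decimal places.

Sample proportions: p̂₁ = 201/317 = 0.63407 and p̂₂ = 7/53 = 0.13208.
Pooling: p̂ = 208/370 = 0.56216.
Pooled SE = √[0.2461359·0.02202250] ≈ 0.073624.
z = 0.50199/0.073624 = 6.818.

z = 6.818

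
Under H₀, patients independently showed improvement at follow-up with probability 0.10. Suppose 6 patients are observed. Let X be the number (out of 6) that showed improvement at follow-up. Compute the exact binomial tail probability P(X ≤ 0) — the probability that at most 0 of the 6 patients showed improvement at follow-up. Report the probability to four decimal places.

P = 0.5314

X ~ Binomial(n=6, p=0.10).
P(X ≤ 0) = C(6,0)·0.10^0·0.90^6.
= 0.531441 = 0.5314.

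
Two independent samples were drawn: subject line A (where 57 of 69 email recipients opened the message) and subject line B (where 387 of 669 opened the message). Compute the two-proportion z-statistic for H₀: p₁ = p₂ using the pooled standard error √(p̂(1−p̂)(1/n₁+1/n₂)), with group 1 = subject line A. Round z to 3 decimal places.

p̂₁ = 57/69 = 0.82609, p̂₂ = 387/669 = 0.57848.
Pooling: p̂ = 444/738 = 0.60163.
Pooled SE = √[0.2396722·0.01598752] ≈ 0.061901.
z = (p̂₁ − p̂₂)/SE = (0.82609 − 0.57848)/0.061901 = 0.24761/0.061901 = 4.000.

z = 4.000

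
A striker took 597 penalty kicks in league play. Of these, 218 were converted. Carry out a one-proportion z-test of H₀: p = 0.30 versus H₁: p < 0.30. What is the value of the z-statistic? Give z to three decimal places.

z = 3.474

With x = 218 successes in n = 597, p̂ = 0.36516.
Null standard error: √(0.30·0.70/597) = √0.000351759 = 0.018755.
Test statistic: z = 0.06516/0.018755 = 3.474.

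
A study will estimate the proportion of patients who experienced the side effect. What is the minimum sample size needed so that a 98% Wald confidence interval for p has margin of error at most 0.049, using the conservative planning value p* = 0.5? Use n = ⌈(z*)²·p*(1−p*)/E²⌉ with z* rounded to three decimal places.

n = 564

For 98% confidence, z* = 2.326.
p*(1−p*) = 0.50·0.50 = 0.2500.
Required n before rounding: 5.410276 × 0.2500 / 0.049² = 563.336.
Rounding up, n = 564.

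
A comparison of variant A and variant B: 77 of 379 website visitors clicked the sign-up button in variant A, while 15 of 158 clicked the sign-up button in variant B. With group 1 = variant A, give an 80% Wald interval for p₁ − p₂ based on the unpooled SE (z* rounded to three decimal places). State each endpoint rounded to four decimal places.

(0.0683, 0.1482)

p̂₁ = 0.20317, p̂₂ = 0.09494, so the observed difference is 0.10823.
Unpooled SE = √(p̂₁(1−p̂₁)/n₁ + p̂₂(1−p̂₂)/n₂) = √(0.000427150 + 0.000543821) = 0.031160.
For 80% confidence, z* = 1.282. Margin = 1.282·0.031160 = 0.03995.
So the interval runs from 0.0683 to 0.1482.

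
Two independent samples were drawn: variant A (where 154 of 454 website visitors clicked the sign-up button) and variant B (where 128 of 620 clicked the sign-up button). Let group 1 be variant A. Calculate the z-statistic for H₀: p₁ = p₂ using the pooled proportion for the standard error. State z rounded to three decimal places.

p̂₁ = 154/454 = 0.33921, p̂₂ = 128/620 = 0.20645.
Pooling: p̂ = 282/1074 = 0.26257.
SE = √[p̂(1−p̂)(1/n₁+1/n₂)] = √[0.26257·0.73743·(1/454+1/620)] ≈ 0.027181.
z = 0.13276/0.027181 = 4.884.

z = 4.884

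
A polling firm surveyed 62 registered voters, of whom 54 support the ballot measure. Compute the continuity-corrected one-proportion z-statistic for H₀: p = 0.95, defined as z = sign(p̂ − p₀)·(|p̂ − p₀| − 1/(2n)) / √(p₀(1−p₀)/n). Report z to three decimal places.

z = -2.564

The sample proportion is 54/62 = 0.87097. p̂ − p₀ = -0.079032.
Continuity correction 1/(2n) = 1/124 = 0.008065.
Corrected numerator: |-0.079032| − 0.008065 = 0.070967.
SE₀ = √(0.95·0.05/62) = 0.027679.
z = (−)0.070967/0.027679 = -2.564.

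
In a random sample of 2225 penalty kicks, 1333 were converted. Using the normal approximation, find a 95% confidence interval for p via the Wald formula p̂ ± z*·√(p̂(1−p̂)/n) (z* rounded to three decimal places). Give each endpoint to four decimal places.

Sample proportion p̂ = 1333/2225 = 0.59910.
SE = √(p̂(1−p̂)/n) = √(0.240179/2225) = 0.010390.
z* = 1.960 at the 95% level.
Margin of error: 1.960 × 0.010390 = 0.02036.
So the interval runs from 0.5787 to 0.6195.

(0.5787, 0.6195)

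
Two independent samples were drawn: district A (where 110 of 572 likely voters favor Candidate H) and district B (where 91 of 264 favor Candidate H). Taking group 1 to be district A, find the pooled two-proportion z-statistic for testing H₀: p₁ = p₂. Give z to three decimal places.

Sample proportions: p̂₁ = 110/572 = 0.19231 and p̂₂ = 91/264 = 0.34470.
Pooled p̂ = (110+91)/(572+264) = 201/836 = 0.24043.
Pooled SE = √[0.1826237·0.00553613] ≈ 0.031797.
z = (p̂₁ − p̂₂)/SE = (0.19231 − 0.34470)/0.031797 = -0.15239/0.031797 = -4.793.

z = -4.793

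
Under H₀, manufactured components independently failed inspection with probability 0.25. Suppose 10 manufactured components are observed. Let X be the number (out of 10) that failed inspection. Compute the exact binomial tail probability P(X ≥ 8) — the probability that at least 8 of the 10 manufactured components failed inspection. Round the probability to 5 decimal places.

X ~ Binomial(n=10, p=0.25).
P(X ≥ 8) = C(10,8)·0.25^8·0.75^2 + C(10,9)·0.25^9·0.75^1 + C(10,10)·0.25^10·0.75^0.
= 0.000386 + 0.000029 + 0.000001 = 0.00042.

P = 0.00042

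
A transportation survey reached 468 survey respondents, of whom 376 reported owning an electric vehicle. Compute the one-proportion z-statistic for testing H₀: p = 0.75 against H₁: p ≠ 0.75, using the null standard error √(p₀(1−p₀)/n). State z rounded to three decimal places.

z = 2.669

p̂ = 376/468 = 0.80342.
Under H₀, SE = √(p₀(1−p₀)/n) = √(0.75·0.25/468) = √0.000400641 = 0.020016.
z = (0.80342 − 0.75)/0.020016 = 0.05342/0.020016 = 2.669.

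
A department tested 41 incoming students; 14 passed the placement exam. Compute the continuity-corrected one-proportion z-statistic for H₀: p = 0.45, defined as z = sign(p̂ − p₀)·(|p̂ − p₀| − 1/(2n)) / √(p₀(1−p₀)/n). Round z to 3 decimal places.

Sample proportion p̂ = 14/41 = 0.34146. p̂ − p₀ = -0.108537.
Continuity correction 1/(2n) = 1/82 = 0.012195.
Corrected numerator: |-0.108537| − 0.012195 = 0.096342.
Null standard error: √(0.45·0.55/41) = √0.006036585 = 0.077695.
z = −0.096342/0.077695 = -1.240.

z = -1.240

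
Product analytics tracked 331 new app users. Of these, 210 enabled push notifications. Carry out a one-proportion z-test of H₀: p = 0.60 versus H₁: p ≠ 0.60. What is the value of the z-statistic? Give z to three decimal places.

z = 1.279

p̂ = 210/331 = 0.63444.
SE₀ = √(0.60·0.40/331) = 0.026927.
z = (0.63444 − 0.60)/0.026927 = 0.03444/0.026927 = 1.279.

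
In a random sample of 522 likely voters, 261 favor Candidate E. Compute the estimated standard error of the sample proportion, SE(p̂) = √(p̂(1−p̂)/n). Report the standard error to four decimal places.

SE = 0.0219

Sample proportion p̂ = 261/522 = 0.50000.
p̂(1−p̂) = 0.250000.
SE = √(0.250000/522) = 0.0219.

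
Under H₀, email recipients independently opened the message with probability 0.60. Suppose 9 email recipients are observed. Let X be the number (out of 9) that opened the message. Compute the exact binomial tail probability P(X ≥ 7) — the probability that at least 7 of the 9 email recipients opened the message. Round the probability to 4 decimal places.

X is binomial with n = 9 and p = 0.60.
P(X ≥ 7) = C(9,7)·0.60^7·0.40^2 + C(9,8)·0.60^8·0.40^1 + C(9,9)·0.60^9·0.40^0.
= 0.161243 + 0.060466 + 0.010078 = 0.2318.

P = 0.2318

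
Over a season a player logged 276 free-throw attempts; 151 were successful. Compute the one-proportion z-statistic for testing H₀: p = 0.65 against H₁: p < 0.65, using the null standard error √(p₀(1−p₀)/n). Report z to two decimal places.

p̂ = 151/276 = 0.54710.
Under H₀, SE = √(p₀(1−p₀)/n) = √(0.65·0.35/276) = √0.000824275 = 0.028710.
Test statistic: z = -0.10290/0.028710 = -3.58.

z = -3.58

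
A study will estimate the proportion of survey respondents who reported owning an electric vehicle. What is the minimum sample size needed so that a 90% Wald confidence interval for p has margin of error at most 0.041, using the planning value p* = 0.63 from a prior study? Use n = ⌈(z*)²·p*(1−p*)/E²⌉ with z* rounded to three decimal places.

n = 376

The 90% critical value is z* = 1.645.
p*(1−p*) = 0.63·0.37 = 0.2331.
Required n before rounding: 2.706025 × 0.2331 / 0.041² = 375.238.
⌈375.238⌉ = 376.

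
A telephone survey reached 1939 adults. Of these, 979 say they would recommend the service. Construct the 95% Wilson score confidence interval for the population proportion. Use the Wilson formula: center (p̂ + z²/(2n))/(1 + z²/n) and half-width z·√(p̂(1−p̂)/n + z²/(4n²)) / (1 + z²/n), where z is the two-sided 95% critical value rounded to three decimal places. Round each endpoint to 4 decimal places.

Here p̂ = 979/1939 = 0.50490 and z = 1.960 (z² = 3.841600).
1 + z²/n = 1.001981.
Adjusted center: (0.50490 + z²/(2n))/1.001981 = 0.50489.
Radicand: p̂(1−p̂)/n + z²/(4n²) = 0.000128920 + 0.000000255 = 0.000129175.
Half-width = z·√(radicand)/denom = 1.960·0.011366/1.001981 = 0.02223.
So the interval runs from 0.4827 to 0.5271.

(0.4827, 0.5271)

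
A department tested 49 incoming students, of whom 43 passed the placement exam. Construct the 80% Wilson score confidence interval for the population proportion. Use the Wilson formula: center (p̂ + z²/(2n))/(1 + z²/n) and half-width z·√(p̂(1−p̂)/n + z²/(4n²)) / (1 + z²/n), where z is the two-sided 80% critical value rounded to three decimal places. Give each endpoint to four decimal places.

p̂ = 43/49 = 0.87755; z = 1.282, so z² = 1.643524.
1 + z²/n = 1.033541.
Adjusted center: (0.87755 + z²/(2n))/1.033541 = 0.86530.
Radicand: p̂(1−p̂)/n + z²/(4n²) = 0.002192964 + 0.000171129 = 0.002364093.
Half-width = 1.282·√0.002364093/1.033541 = 0.06031.
CI: 0.86530 ± 0.06031 = (0.8050, 0.9256).

(0.8050, 0.9256)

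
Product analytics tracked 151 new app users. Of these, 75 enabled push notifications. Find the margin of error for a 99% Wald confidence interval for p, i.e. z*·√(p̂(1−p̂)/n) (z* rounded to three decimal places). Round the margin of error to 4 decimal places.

ME = 0.1048

The sample proportion is 75/151 = 0.49669.
SE(p̂) = √(0.49669·0.50331/151) = 0.040689.
z* = 2.576 at the 99% level.
Margin of error = z*·SE = 2.576 × 0.040689 = 0.1048.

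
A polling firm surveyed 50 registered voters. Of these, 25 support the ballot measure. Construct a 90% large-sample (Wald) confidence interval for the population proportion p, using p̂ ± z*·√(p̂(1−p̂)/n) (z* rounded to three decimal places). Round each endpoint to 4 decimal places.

(0.3837, 0.6163)

The sample proportion is 25/50 = 0.50000.
SE(p̂) = √(0.50000·0.50000/50) = 0.070711.
For 90% confidence, z* = 1.645.
Margin = 1.645·0.070711 = 0.11632.
Interval: 0.50000 ± 0.11632 → (0.3837, 0.6163).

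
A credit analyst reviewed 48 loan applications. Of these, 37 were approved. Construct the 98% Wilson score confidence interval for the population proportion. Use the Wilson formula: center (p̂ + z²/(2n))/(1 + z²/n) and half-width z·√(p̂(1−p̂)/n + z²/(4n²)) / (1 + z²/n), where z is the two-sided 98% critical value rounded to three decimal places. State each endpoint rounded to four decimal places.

(0.6068, 0.8800)

Here p̂ = 37/48 = 0.77083 and z = 2.326 (z² = 5.410276).
1 + z²/n = 1.112714.
Adjusted center: (0.77083 + z²/(2n))/1.112714 = 0.74340.
Radicand: p̂(1−p̂)/n + z²/(4n²) = 0.003680194 + 0.000587053 = 0.004267247.
Half-width = 2.326·√0.004267247/1.112714 = 0.13655.
So the interval runs from 0.6068 to 0.8800.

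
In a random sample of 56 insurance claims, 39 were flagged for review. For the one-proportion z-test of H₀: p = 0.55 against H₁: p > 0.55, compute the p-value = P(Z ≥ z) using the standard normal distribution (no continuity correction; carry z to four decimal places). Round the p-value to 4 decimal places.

Sample proportion p̂ = 39/56 = 0.69643.
SE₀ = √(0.55·0.45/56) = 0.066480.
z = (p̂ − p₀)/SE = (39/56 − 0.55)/0.066480 ≈ 2.2026.
From the standard normal, P(Z ≥ z) = 0.0138.

p-value = 0.0138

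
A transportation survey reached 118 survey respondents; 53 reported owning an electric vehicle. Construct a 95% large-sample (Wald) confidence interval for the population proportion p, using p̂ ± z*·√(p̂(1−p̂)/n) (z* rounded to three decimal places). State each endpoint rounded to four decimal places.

With x = 53 successes in n = 118, p̂ = 0.44915.
SE = √(p̂(1−p̂)/n) = √(0.247415/118) = 0.045790.
For 95% confidence, z* = 1.960.
Margin = 1.960·0.045790 = 0.08975.
So the interval runs from 0.3594 to 0.5389.

(0.3594, 0.5389)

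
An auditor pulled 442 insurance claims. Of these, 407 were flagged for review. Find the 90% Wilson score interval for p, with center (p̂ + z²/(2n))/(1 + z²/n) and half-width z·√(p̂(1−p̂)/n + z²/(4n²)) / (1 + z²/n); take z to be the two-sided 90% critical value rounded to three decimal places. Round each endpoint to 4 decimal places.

p̂ = 407/442 = 0.92081; z = 1.645, so z² = 2.706025.
Denominator 1 + z²/n = 1 + 2.706025/442 = 1.006122.
Adjusted center: (0.92081 + z²/(2n))/1.006122 = 0.91825.
Radicand: p̂(1−p̂)/n + z²/(4n²) = 0.000164966 + 0.000003463 = 0.000168429.
Half-width = z·√(radicand)/denom = 1.645·0.012978/1.006122 = 0.02122.
CI: 0.91825 ± 0.02122 = (0.8970, 0.9395).

(0.8970, 0.9395)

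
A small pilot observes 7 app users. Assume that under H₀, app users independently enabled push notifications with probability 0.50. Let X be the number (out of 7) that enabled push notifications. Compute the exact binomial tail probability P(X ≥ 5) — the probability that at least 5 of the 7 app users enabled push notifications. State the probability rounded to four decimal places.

X ~ Binomial(n=7, p=0.50).
P(X ≥ 5) = C(7,5)·0.50^5·0.50^2 + C(7,6)·0.50^6·0.50^1 + C(7,7)·0.50^7·0.50^0.
= 0.164062 + 0.054688 + 0.007812 = 0.2266.

P = 0.2266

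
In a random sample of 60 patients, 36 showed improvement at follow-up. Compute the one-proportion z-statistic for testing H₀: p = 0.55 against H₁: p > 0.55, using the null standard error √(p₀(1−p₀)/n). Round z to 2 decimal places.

With x = 36 successes in n = 60, p̂ = 0.60000.
Under H₀, SE = √(p₀(1−p₀)/n) = √(0.55·0.45/60) = √0.004125000 = 0.064226.
Test statistic: z = 0.05000/0.064226 = 0.78.

z = 0.78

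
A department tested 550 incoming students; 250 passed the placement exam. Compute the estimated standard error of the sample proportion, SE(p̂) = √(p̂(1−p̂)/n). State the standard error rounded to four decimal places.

With x = 250 successes in n = 550, p̂ = 0.45455.
p̂(1−p̂) = 0.45455·0.54545 = 0.247934.
SE = √(0.247934/550) = 0.0212.

SE = 0.0212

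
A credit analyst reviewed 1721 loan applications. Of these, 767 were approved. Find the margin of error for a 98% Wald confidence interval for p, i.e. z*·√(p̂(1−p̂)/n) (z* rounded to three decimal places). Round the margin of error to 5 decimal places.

ME = 0.02787

With x = 767 successes in n = 1721, p̂ = 0.44567.
SE(p̂) = √(0.44567·0.55433/1721) = 0.011981.
For 98% confidence, z* = 2.326.
So ME = 0.02787.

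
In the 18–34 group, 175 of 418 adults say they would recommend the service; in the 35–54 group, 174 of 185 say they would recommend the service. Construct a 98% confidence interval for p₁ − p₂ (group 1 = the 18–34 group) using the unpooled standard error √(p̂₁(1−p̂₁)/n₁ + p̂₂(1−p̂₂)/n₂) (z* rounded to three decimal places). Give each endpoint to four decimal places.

(-0.5911, -0.4527)

p̂₁ = 0.41866, p̂₂ = 0.94054, so the observed difference is -0.52188.
SE = √(0.000582258 + 0.000302292) = √0.000884550 = 0.029741.
z* = 2.326 at the 98% level. Margin = 2.326·0.029741 = 0.06918.
So the interval runs from -0.5911 to -0.4527.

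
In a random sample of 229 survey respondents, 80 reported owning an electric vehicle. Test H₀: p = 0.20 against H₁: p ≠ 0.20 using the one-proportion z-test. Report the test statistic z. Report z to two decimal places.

p̂ = 80/229 = 0.34934.
Under H₀, SE = √(p₀(1−p₀)/n) = √(0.20·0.80/229) = √0.000698690 = 0.026433.
z = (0.34934 − 0.20)/0.026433 = 0.14934/0.026433 = 5.65.

z = 5.65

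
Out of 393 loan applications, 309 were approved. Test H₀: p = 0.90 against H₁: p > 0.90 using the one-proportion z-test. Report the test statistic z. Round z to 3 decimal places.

With x = 309 successes in n = 393, p̂ = 0.78626.
Null standard error: √(0.90·0.10/393) = √0.000229008 = 0.015133.
z = (p̂ − p₀)/SE = (0.78626 − 0.90)/0.015133 = -7.516.

z = -7.516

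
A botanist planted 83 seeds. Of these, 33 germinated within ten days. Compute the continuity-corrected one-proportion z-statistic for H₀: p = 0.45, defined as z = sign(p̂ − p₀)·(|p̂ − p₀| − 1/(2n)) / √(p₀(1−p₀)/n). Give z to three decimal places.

z = -0.849

With x = 33 successes in n = 83, p̂ = 0.39759. p̂ − p₀ = -0.052410.
1/(2n) = 0.006024.
Corrected numerator: |-0.052410| − 0.006024 = 0.046386.
SE₀ = √(0.45·0.55/83) = 0.054607.
z = −0.046386/0.054607 = -0.849.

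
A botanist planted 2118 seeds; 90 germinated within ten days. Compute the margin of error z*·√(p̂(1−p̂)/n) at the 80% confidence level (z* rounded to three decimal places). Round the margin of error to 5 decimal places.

p̂ = 90/2118 = 0.04249.
Standard error of p̂: √(0.040687/2118) = √0.000019210 = 0.004383.
The 80% critical value is z* = 1.282.
Margin of error = z*·SE = 1.282 × 0.004383 = 0.00562.

ME = 0.00562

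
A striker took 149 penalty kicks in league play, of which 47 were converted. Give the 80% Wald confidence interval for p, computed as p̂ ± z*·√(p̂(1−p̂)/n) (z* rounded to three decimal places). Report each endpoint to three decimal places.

(0.267, 0.364)

With x = 47 successes in n = 149, p̂ = 0.31544.
SE(p̂) = √(0.31544·0.68456/149) = 0.038069.
For 80% confidence, z* = 1.282.
Margin of error: 1.282 × 0.038069 = 0.04880.
So the interval runs from 0.267 to 0.364.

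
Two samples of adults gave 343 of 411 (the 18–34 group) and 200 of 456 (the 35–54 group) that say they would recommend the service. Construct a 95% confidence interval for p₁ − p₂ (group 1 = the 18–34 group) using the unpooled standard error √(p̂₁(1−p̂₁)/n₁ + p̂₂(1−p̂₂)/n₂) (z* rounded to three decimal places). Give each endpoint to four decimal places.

(0.3379, 0.4540)

p̂₁ = 0.83455, p̂₂ = 0.43860, so the observed difference is 0.39595.
SE = √(0.000335952 + 0.000539977) = √0.000875929 = 0.029596.
The 95% critical value is z* = 1.960. Margin of error = 0.05801.
CI: 0.39595 ± 0.05801 = (0.3379, 0.4540).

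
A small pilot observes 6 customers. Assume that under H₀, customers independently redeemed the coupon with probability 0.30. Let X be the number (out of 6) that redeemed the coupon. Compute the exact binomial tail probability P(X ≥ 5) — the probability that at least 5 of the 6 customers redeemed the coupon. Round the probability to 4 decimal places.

P = 0.0109

X ~ Binomial(n=6, p=0.30).
P(X ≥ 5) = C(6,5)·0.30^5·0.70^1 + C(6,6)·0.30^6·0.70^0.
= 0.010206 + 0.000729 = 0.0109.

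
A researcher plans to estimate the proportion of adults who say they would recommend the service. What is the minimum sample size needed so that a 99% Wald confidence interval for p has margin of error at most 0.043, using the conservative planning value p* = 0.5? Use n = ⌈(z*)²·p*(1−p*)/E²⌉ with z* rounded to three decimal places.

n = 898

For 99% confidence, z* = 2.576.
p*(1−p*) = 0.2500.
(z*)²·p*(1−p*)/E² = 6.635776·0.2500/0.001849 = 897.211.
Rounding up, n = 898.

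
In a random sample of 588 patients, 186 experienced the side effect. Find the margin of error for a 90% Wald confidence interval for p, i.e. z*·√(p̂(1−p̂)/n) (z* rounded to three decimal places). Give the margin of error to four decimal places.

The sample proportion is 186/588 = 0.31633.
SE(p̂) = √(0.31633·0.68367/588) = 0.019178.
z* = 1.645 at the 90% level.
So ME = 0.0315.

ME = 0.0315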